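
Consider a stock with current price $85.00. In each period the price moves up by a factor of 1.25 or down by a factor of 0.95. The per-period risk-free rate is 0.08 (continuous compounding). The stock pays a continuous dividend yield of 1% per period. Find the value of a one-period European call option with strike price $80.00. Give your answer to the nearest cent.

$10.30

Per-period risk-free factor R = e^0.08 = 1.0833; dividend-adjusted growth = e^(0.08−0.01) = 1.0725.
Risk-neutral probability p = (1.0725 − 0.95)/(1.25 − 0.95) = 0.1225/0.3000 = 0.4084
Terminal stock prices: S_u = 106.2, S_d = 80.75
Terminal payoffs (S − K): max(26.25, 0) = 26.25, max(0.75, 0) = 0.75
Node 0 (S = 85): V_0 = e^(−0.08)·[0.4084·26.2500 + 0.5916·0.7500] = 10.3049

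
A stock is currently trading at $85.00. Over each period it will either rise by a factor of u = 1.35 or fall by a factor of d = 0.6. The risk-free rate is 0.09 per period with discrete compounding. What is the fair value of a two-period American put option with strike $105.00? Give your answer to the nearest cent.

Risk-neutral probability p = (1 + 0.09 − 0.6)/(1.35 − 0.6) = 0.4900/0.7500 = 0.6533
Terminal stock prices: S_uu = 154.9, S_ud = 68.85, S_dd = 30.6
Terminal payoffs (K − S): max(-49.91, 0) = 0, max(36.15, 0) = 36.15, max(74.4, 0) = 74.4
Node u (S = 114.8): continuation = 1/1.09·[0.6533·0.0000 + 0.3467·36.1500] = 11.4972; exercise value = 0.0000 ≤ continuation, so V_u = 11.4972
Node d (S = 51): continuation = 1/1.09·[0.6533·36.1500 + 0.3467·74.4000] = 45.3303; exercise value = 54.0000 > continuation, so V_d = 54.0000 (exercise)
Node 0 (S = 85): continuation = 1/1.09·[0.6533·11.4972 + 0.3467·54.0000] = 24.0656; exercise value = 20.0000 ≤ continuation, so V_0 = 24.0656

$24.07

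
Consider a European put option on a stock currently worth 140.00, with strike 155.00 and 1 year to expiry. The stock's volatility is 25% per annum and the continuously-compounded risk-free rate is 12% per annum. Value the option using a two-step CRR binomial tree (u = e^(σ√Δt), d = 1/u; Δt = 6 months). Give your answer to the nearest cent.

CRR parameters: u = e^(σ√Δt) = e^(0.25·√0.5) = 1.1934, d = 1/u = 0.8380
Per-period rate: rΔt = 0.12·0.5 = 0.06, so R = e^0.06 = 1.0618
Risk-neutral probability p = (e^0.06 − 0.8380)/(1.1934 − 0.8380) = 0.2239/0.3554 = 0.6299
Terminal stock prices: S_uu = 199.4, S_ud = 140, S_dd = 98.31
Terminal payoffs (K − S): max(-44.38, 0) = 0, max(15, 0) = 15, max(56.69, 0) = 56.69
Node u (S = 167.1): V_u = e^(−0.06)·[0.6299·0.0000 + 0.3701·15.0000] = 5.2280
Node d (S = 117.3): V_d = e^(−0.06)·[0.6299·15.0000 + 0.3701·56.6936] = 28.6581
Node 0 (S = 140): V_0 = e^(−0.06)·[0.6299·5.2280 + 0.3701·28.6581] = 13.0898

13.09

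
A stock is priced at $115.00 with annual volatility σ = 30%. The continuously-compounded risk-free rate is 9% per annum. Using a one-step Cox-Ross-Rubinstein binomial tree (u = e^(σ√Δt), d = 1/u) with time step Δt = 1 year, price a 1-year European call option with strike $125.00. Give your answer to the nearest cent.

CRR parameters: u = e^(σ√Δt) = e^(0.3·√1) = 1.3499, d = 1/u = 0.7408
Per-period rate: rΔt = 0.09·1 = 0.09, so R = e^0.09 = 1.0942
Risk-neutral probability p = (e^0.09 − 0.7408)/(1.3499 − 0.7408) = 0.3534/0.6090 = 0.5802
Terminal stock prices: S_u = 155.2, S_d = 85.19
Terminal payoffs (S − K): max(30.23, 0) = 30.23, max(-39.81, 0) = 0
Node 0 (S = 115): V_0 = e^(−0.09)·[0.5802·30.2338 + 0.4198·0.0000] = 16.0314

$16.03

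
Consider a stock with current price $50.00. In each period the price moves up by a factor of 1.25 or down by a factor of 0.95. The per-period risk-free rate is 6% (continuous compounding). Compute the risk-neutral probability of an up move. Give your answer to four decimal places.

Risk-neutral probability p = (e^0.06 − 0.95)/(1.25 − 0.95) = 0.1118/0.3000 = 0.3728

p = 0.3728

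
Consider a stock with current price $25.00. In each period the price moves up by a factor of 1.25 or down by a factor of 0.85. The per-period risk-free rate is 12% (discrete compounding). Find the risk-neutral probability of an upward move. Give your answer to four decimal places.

p = 0.6750

Risk-neutral probability p = (1 + 0.12 − 0.85)/(1.25 − 0.85) = 0.2700/0.4000 = 0.6750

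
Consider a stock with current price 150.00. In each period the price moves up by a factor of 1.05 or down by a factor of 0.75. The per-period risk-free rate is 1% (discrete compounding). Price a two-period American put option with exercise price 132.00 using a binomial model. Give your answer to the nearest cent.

4.15

Risk-neutral probability p = (1 + 0.01 − 0.75)/(1.05 − 0.75) = 0.2600/0.3000 = 0.8667
Terminal stock prices: S_uu = 165.4, S_ud = 118.1, S_dd = 84.38
Terminal payoffs (K − S): max(-33.38, 0) = 0, max(13.88, 0) = 13.88, max(47.62, 0) = 47.62
Node u (S = 157.5): continuation = 1/1.01·[0.8667·0.0000 + 0.1333·13.8750] = 1.8317; exercise value = 0.0000 ≤ continuation, so V_u = 1.8317
Node d (S = 112.5): continuation = 1/1.01·[0.8667·13.8750 + 0.1333·47.6250] = 18.1931; exercise value = 19.5000 > continuation, so V_d = 19.5000 (exercise)
Node 0 (S = 150): continuation = 1/1.01·[0.8667·1.8317 + 0.1333·19.5000] = 4.1460; exercise value = 0.0000 ≤ continuation, so V_0 = 4.1460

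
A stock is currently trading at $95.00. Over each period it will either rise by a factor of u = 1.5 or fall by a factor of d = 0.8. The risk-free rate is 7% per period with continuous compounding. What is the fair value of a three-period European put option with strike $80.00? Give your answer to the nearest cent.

$5.79

Risk-neutral probability p = (e^0.07 − 0.8)/(1.5 − 0.8) = 0.2725/0.7000 = 0.3893
Terminal stock prices: S_uuu = 320.6, S_uud = 171, S_udd = 91.2, S_ddd = 48.64
Terminal payoffs (K − S): max(-240.6, 0) = 0, max(-91, 0) = 0, max(-11.2, 0) = 0, max(31.36, 0) = 31.36
Node uu (S = 213.8): V_uu = e^(−0.07)·[0.3893·0.0000 + 0.6107·0.0000] = 0.0000
Node ud (S = 114): V_ud = e^(−0.07)·[0.3893·0.0000 + 0.6107·0.0000] = 0.0000
Node dd (S = 60.8): V_dd = e^(−0.07)·[0.3893·0.0000 + 0.6107·31.3600] = 17.8569
Node u (S = 142.5): V_u = e^(−0.07)·[0.3893·0.0000 + 0.6107·0.0000] = 0.0000
Node d (S = 76): V_d = e^(−0.07)·[0.3893·0.0000 + 0.6107·17.8569] = 10.1680
Node 0 (S = 95): V_0 = e^(−0.07)·[0.3893·0.0000 + 0.6107·10.1680] = 5.7898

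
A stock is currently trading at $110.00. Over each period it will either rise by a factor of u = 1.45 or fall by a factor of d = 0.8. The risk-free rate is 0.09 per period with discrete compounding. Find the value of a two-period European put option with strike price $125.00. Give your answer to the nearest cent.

$14.10

Risk-neutral probability p = (1 + 0.09 − 0.8)/(1.45 − 0.8) = 0.2900/0.6500 = 0.4462
Terminal stock prices: S_uu = 231.3, S_ud = 127.6, S_dd = 70.4
Terminal payoffs (K − S): max(-106.3, 0) = 0, max(-2.6, 0) = 0, max(54.6, 0) = 54.6
Node u (S = 159.5): V_u = 1/1.09·[0.4462·0.0000 + 0.5538·0.0000] = 0.0000
Node d (S = 88): V_d = 1/1.09·[0.4462·0.0000 + 0.5538·54.6000] = 27.7431
Node 0 (S = 110): V_0 = 1/1.09·[0.4462·0.0000 + 0.5538·27.7431] = 14.0967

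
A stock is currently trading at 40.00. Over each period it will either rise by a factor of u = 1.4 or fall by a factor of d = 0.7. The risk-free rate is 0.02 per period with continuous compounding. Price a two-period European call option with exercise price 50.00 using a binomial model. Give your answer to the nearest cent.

5.71

Risk-neutral probability p = (e^0.02 − 0.7)/(1.4 − 0.7) = 0.3202/0.7000 = 0.4574
Terminal stock prices: S_uu = 78.4, S_ud = 39.2, S_dd = 19.6
Terminal payoffs (S − K): max(28.4, 0) = 28.4, max(-10.8, 0) = 0, max(-30.4, 0) = 0
Node u (S = 56): V_u = e^(−0.02)·[0.4574·28.4000 + 0.5426·0.0000] = 12.7338
Node d (S = 28): V_d = e^(−0.02)·[0.4574·0.0000 + 0.5426·0.0000] = 0.0000
Node 0 (S = 40): V_0 = e^(−0.02)·[0.4574·12.7338 + 0.5426·0.0000] = 5.7095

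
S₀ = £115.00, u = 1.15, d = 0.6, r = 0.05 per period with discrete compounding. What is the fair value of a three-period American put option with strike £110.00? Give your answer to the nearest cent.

£13.21

Risk-neutral probability p = (1 + 0.05 − 0.6)/(1.15 − 0.6) = 0.4500/0.5500 = 0.8182
Terminal stock prices: S_uuu = 174.9, S_uud = 91.25, S_udd = 47.61, S_ddd = 24.84
Terminal payoffs (K − S): max(-64.9, 0) = 0, max(18.75, 0) = 18.75, max(62.39, 0) = 62.39, max(85.16, 0) = 85.16
Node uu (S = 152.1): continuation = 1/1.05·[0.8182·0.0000 + 0.1818·18.7475] = 3.2463; exercise value = 0.0000 ≤ continuation, so V_uu = 3.2463
Node ud (S = 79.35): continuation = 1/1.05·[0.8182·18.7475 + 0.1818·62.3900] = 25.4119; exercise value = 30.6500 > continuation, so V_ud = 30.6500 (exercise)
Node dd (S = 41.4): continuation = 1/1.05·[0.8182·62.3900 + 0.1818·85.1600] = 63.3619; exercise value = 68.6000 > continuation, so V_dd = 68.6000 (exercise)
Node u (S = 132.2): continuation = 1/1.05·[0.8182·3.2463 + 0.1818·30.6500] = 7.8370; exercise value = 0.0000 ≤ continuation, so V_u = 7.8370
Node d (S = 69): continuation = 1/1.05·[0.8182·30.6500 + 0.1818·68.6000] = 35.7619; exercise value = 41.0000 > continuation, so V_d = 41.0000 (exercise)
Node 0 (S = 115): continuation = 1/1.05·[0.8182·7.8370 + 0.1818·41.0000] = 13.2063; exercise value = 0.0000 ≤ continuation, so V_0 = 13.2063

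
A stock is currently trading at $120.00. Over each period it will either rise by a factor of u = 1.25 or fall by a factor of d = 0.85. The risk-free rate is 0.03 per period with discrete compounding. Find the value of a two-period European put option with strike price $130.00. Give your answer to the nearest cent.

$13.51

Risk-neutral probability p = (1 + 0.03 − 0.85)/(1.25 − 0.85) = 0.1800/0.4000 = 0.4500
Terminal stock prices: S_uu = 187.5, S_ud = 127.5, S_dd = 86.7
Terminal payoffs (K − S): max(-57.5, 0) = 0, max(2.5, 0) = 2.5, max(43.3, 0) = 43.3
Node u (S = 150): V_u = 1/1.03·[0.4500·0.0000 + 0.5500·2.5000] = 1.3350
Node d (S = 102): V_d = 1/1.03·[0.4500·2.5000 + 0.5500·43.3000] = 24.2136
Node 0 (S = 120): V_0 = 1/1.03·[0.4500·1.3350 + 0.5500·24.2136] = 13.5128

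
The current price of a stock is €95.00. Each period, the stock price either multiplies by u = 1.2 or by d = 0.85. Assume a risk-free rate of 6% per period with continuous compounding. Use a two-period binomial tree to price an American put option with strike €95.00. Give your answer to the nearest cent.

€5.30

Risk-neutral probability p = (e^0.06 − 0.85)/(1.2 − 0.85) = 0.2118/0.3500 = 0.6052
Terminal stock prices: S_uu = 136.8, S_ud = 96.9, S_dd = 68.64
Terminal payoffs (K − S): max(-41.8, 0) = 0, max(-1.9, 0) = 0, max(26.36, 0) = 26.36
Node u (S = 114): continuation = e^(−0.06)·[0.6052·0.0000 + 0.3948·0.0000] = 0.0000; exercise value = 0.0000 ≤ continuation, so V_u = 0.0000
Node d (S = 80.75): continuation = e^(−0.06)·[0.6052·0.0000 + 0.3948·26.3625] = 9.8006; exercise value = 14.2500 > continuation, so V_d = 14.2500 (exercise)
Node 0 (S = 95): continuation = e^(−0.06)·[0.6052·0.0000 + 0.3948·14.2500] = 5.2976; exercise value = 0.0000 ≤ continuation, so V_0 = 5.2976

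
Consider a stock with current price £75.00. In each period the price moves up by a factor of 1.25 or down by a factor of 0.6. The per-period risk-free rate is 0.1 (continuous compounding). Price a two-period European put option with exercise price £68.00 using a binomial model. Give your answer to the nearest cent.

£5.00

Risk-neutral probability p = (e^0.1 − 0.6)/(1.25 − 0.6) = 0.5052/0.6500 = 0.7772
Terminal stock prices: S_uu = 117.2, S_ud = 56.25, S_dd = 27
Terminal payoffs (K − S): max(-49.19, 0) = 0, max(11.75, 0) = 11.75, max(41, 0) = 41
Node u (S = 93.75): V_u = e^(−0.1)·[0.7772·0.0000 + 0.2228·11.7500] = 2.3689
Node d (S = 45): V_d = e^(−0.1)·[0.7772·11.7500 + 0.2228·41.0000] = 16.5289
Node 0 (S = 75): V_0 = e^(−0.1)·[0.7772·2.3689 + 0.2228·16.5289] = 4.9983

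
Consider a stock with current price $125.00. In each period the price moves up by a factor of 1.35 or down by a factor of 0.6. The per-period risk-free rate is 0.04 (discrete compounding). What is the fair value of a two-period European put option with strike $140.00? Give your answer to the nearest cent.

$32.38

Risk-neutral probability p = (1 + 0.04 − 0.6)/(1.35 − 0.6) = 0.4400/0.7500 = 0.5867
Terminal stock prices: S_uu = 227.8, S_ud = 101.2, S_dd = 45
Terminal payoffs (K − S): max(-87.81, 0) = 0, max(38.75, 0) = 38.75, max(95, 0) = 95
Node u (S = 168.8): V_u = 1/1.04·[0.5867·0.0000 + 0.4133·38.7500] = 15.4006
Node d (S = 75): V_d = 1/1.04·[0.5867·38.7500 + 0.4133·95.0000] = 59.6154
Node 0 (S = 125): V_0 = 1/1.04·[0.5867·15.4006 + 0.4133·59.6154] = 32.3808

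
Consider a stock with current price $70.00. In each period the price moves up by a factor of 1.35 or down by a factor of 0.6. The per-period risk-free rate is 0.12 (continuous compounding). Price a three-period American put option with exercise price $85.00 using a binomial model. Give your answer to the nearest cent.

Risk-neutral probability p = (e^0.12 − 0.6)/(1.35 − 0.6) = 0.5275/0.7500 = 0.7033
Terminal stock prices: S_uuu = 172.2, S_uud = 76.55, S_udd = 34.02, S_ddd = 15.12
Terminal payoffs (K − S): max(-87.23, 0) = 0, max(8.455, 0) = 8.455, max(50.98, 0) = 50.98, max(69.88, 0) = 69.88
Node uu (S = 127.6): continuation = e^(−0.12)·[0.7033·0.0000 + 0.2967·8.4550] = 2.2247; exercise value = 0.0000 ≤ continuation, so V_uu = 2.2247
Node ud (S = 56.7): continuation = e^(−0.12)·[0.7033·8.4550 + 0.2967·50.9800] = 18.6882; exercise value = 28.3000 > continuation, so V_ud = 28.3000 (exercise)
Node dd (S = 25.2): continuation = e^(−0.12)·[0.7033·50.9800 + 0.2967·69.8800] = 50.1882; exercise value = 59.8000 > continuation, so V_dd = 59.8000 (exercise)
Node u (S = 94.5): continuation = e^(−0.12)·[0.7033·2.2247 + 0.2967·28.3000] = 8.8342; exercise value = 0.0000 ≤ continuation, so V_u = 8.8342
Node d (S = 42): continuation = e^(−0.12)·[0.7033·28.3000 + 0.2967·59.8000] = 33.3882; exercise value = 43.0000 > continuation, so V_d = 43.0000 (exercise)
Node 0 (S = 70): continuation = e^(−0.12)·[0.7033·8.8342 + 0.2967·43.0000] = 16.8250; exercise value = 15.0000 ≤ continuation, so V_0 = 16.8250

$16.83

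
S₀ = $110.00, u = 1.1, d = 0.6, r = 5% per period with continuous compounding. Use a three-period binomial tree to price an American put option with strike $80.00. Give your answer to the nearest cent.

Risk-neutral probability p = (e^0.05 − 0.6)/(1.1 − 0.6) = 0.4513/0.5000 = 0.9025
Terminal stock prices: S_uuu = 146.4, S_uud = 79.86, S_udd = 43.56, S_ddd = 23.76
Terminal payoffs (K − S): max(-66.41, 0) = 0, max(0.14, 0) = 0.14, max(36.44, 0) = 36.44, max(56.24, 0) = 56.24
Node uu (S = 133.1): continuation = e^(−0.05)·[0.9025·0.0000 + 0.0975·0.1400] = 0.0130; exercise value = 0.0000 ≤ continuation, so V_uu = 0.0130
Node ud (S = 72.6): continuation = e^(−0.05)·[0.9025·0.1400 + 0.0975·36.4400] = 3.4984; exercise value = 7.4000 > continuation, so V_ud = 7.4000 (exercise)
Node dd (S = 39.6): continuation = e^(−0.05)·[0.9025·36.4400 + 0.0975·56.2400] = 36.4984; exercise value = 40.4000 > continuation, so V_dd = 40.4000 (exercise)
Node u (S = 121): continuation = e^(−0.05)·[0.9025·0.0130 + 0.0975·7.4000] = 0.6972; exercise value = 0.0000 ≤ continuation, so V_u = 0.6972
Node d (S = 66): continuation = e^(−0.05)·[0.9025·7.4000 + 0.0975·40.4000] = 10.0984; exercise value = 14.0000 > continuation, so V_d = 14.0000 (exercise)
Node 0 (S = 110): continuation = e^(−0.05)·[0.9025·0.6972 + 0.0975·14.0000] = 1.8964; exercise value = 0.0000 ≤ continuation, so V_0 = 1.8964

$1.90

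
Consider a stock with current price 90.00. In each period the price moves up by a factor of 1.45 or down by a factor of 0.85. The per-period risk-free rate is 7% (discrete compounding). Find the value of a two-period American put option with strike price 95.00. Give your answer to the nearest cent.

Risk-neutral probability p = (1 + 0.07 − 0.85)/(1.45 − 0.85) = 0.2200/0.6000 = 0.3667
Terminal stock prices: S_uu = 189.2, S_ud = 110.9, S_dd = 65.02
Terminal payoffs (K − S): max(-94.22, 0) = 0, max(-15.92, 0) = 0, max(29.98, 0) = 29.98
Node u (S = 130.5): continuation = 1/1.07·[0.3667·0.0000 + 0.6333·0.0000] = 0.0000; exercise value = 0.0000 ≤ continuation, so V_u = 0.0000
Node d (S = 76.5): continuation = 1/1.07·[0.3667·0.0000 + 0.6333·29.9750] = 17.7422; exercise value = 18.5000 > continuation, so V_d = 18.5000 (exercise)
Node 0 (S = 90): continuation = 1/1.07·[0.3667·0.0000 + 0.6333·18.5000] = 10.9502; exercise value = 5.0000 ≤ continuation, so V_0 = 10.9502

10.95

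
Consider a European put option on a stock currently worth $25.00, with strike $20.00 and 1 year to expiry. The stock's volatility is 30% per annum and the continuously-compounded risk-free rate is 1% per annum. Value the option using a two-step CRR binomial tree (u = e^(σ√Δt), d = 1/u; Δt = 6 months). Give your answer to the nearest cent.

$1.06

CRR parameters: u = e^(σ√Δt) = e^(0.3·√0.5) = 1.2363, d = 1/u = 0.8089
Per-period rate: rΔt = 0.01·0.5 = 0.005, so R = e^0.005 = 1.0050
Risk-neutral probability p = (e^0.005 − 0.8089)/(1.2363 − 0.8089) = 0.1962/0.4275 = 0.4589
Terminal stock prices: S_uu = 38.21, S_ud = 25, S_dd = 16.36
Terminal payoffs (K − S): max(-18.21, 0) = 0, max(-5, 0) = 0, max(3.644, 0) = 3.644
Node u (S = 30.91): V_u = e^(−0.005)·[0.4589·0.0000 + 0.5411·0.0000] = 0.0000
Node d (S = 20.22): V_d = e^(−0.005)·[0.4589·0.0000 + 0.5411·3.6437] = 1.9618
Node 0 (S = 25): V_0 = e^(−0.005)·[0.4589·0.0000 + 0.5411·1.9618] = 1.0563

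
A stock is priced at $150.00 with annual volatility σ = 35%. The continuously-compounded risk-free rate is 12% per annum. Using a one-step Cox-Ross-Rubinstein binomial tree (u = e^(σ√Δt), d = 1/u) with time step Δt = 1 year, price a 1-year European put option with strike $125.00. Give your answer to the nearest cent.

$6.99

CRR parameters: u = e^(σ√Δt) = e^(0.35·√1) = 1.4191, d = 1/u = 0.7047
Per-period rate: rΔt = 0.12·1 = 0.12, so R = e^0.12 = 1.1275
Risk-neutral probability p = (e^0.12 − 0.7047)/(1.4191 − 0.7047) = 0.4228/0.7144 = 0.5919
Terminal stock prices: S_u = 212.9, S_d = 105.7
Terminal payoffs (K − S): max(-87.86, 0) = 0, max(19.3, 0) = 19.3
Node 0 (S = 150): V_0 = e^(−0.12)·[0.5919·0.0000 + 0.4081·19.2968] = 6.9853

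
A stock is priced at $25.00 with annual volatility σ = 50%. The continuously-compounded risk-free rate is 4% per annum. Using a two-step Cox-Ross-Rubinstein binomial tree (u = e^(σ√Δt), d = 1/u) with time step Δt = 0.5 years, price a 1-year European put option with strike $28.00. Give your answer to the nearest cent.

$6.13

CRR parameters: u = e^(σ√Δt) = e^(0.5·√0.5) = 1.4241, d = 1/u = 0.7022
Per-period rate: rΔt = 0.04·0.5 = 0.02, so R = e^0.02 = 1.0202
Risk-neutral probability p = (e^0.02 − 0.7022)/(1.4241 − 0.7022) = 0.3180/0.7219 = 0.4405
Terminal stock prices: S_uu = 50.7, S_ud = 25, S_dd = 12.33
Terminal payoffs (K − S): max(-22.7, 0) = 0, max(3, 0) = 3, max(15.67, 0) = 15.67
Node u (S = 35.6): V_u = e^(−0.02)·[0.4405·0.0000 + 0.5595·3.0000] = 1.6453
Node d (S = 17.55): V_d = e^(−0.02)·[0.4405·3.0000 + 0.5595·15.6733] = 9.8909
Node 0 (S = 25): V_0 = e^(−0.02)·[0.4405·1.6453 + 0.5595·9.8909] = 6.1347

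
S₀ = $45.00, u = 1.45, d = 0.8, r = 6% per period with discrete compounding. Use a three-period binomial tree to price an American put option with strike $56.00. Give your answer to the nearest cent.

Risk-neutral probability p = (1 + 0.06 − 0.8)/(1.45 − 0.8) = 0.2600/0.6500 = 0.4000
Terminal stock prices: S_uuu = 137.2, S_uud = 75.69, S_udd = 41.76, S_ddd = 23.04
Terminal payoffs (K − S): max(-81.19, 0) = 0, max(-19.69, 0) = 0, max(14.24, 0) = 14.24, max(32.96, 0) = 32.96
Node uu (S = 94.61): continuation = 1/1.06·[0.4000·0.0000 + 0.6000·0.0000] = 0.0000; exercise value = 0.0000 ≤ continuation, so V_uu = 0.0000
Node ud (S = 52.2): continuation = 1/1.06·[0.4000·0.0000 + 0.6000·14.2400] = 8.0604; exercise value = 3.8000 ≤ continuation, so V_ud = 8.0604
Node dd (S = 28.8): continuation = 1/1.06·[0.4000·14.2400 + 0.6000·32.9600] = 24.0302; exercise value = 27.2000 > continuation, so V_dd = 27.2000 (exercise)
Node u (S = 65.25): continuation = 1/1.06·[0.4000·0.0000 + 0.6000·8.0604] = 4.5625; exercise value = 0.0000 ≤ continuation, so V_u = 4.5625
Node d (S = 36): continuation = 1/1.06·[0.4000·8.0604 + 0.6000·27.2000] = 18.4379; exercise value = 20.0000 > continuation, so V_d = 20.0000 (exercise)
Node 0 (S = 45): continuation = 1/1.06·[0.4000·4.5625 + 0.6000·20.0000] = 13.0424; exercise value = 11.0000 ≤ continuation, so V_0 = 13.0424

$13.04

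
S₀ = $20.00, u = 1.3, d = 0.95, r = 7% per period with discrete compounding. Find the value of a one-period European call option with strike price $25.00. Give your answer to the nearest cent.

$0.32

Risk-neutral probability p = (1 + 0.07 − 0.95)/(1.3 − 0.95) = 0.1200/0.3500 = 0.3429
Terminal stock prices: S_u = 26, S_d = 19
Terminal payoffs (S − K): max(1, 0) = 1, max(-6, 0) = 0
Node 0 (S = 20): V_0 = 1/1.07·[0.3429·1.0000 + 0.6571·0.0000] = 0.3204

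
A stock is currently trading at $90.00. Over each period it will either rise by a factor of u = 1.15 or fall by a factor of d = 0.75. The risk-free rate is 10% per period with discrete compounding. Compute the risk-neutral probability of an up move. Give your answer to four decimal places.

p = 0.8750

Risk-neutral probability p = (1 + 0.1 − 0.75)/(1.15 − 0.75) = 0.3500/0.4000 = 0.8750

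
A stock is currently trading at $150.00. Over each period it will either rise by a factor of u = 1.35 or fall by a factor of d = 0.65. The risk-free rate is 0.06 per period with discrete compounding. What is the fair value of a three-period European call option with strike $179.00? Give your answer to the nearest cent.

Risk-neutral probability p = (1 + 0.06 − 0.65)/(1.35 − 0.65) = 0.4100/0.7000 = 0.5857
Terminal stock prices: S_uuu = 369.1, S_uud = 177.7, S_udd = 85.56, S_ddd = 41.19
Terminal payoffs (S − K): max(190.1, 0) = 190.1, max(-1.306, 0) = 0, max(-93.44, 0) = 0, max(-137.8, 0) = 0
Node uu (S = 273.4): V_uu = 1/1.06·[0.5857·190.0563 + 0.4143·0.0000] = 105.0176
Node ud (S = 131.6): V_ud = 1/1.06·[0.5857·0.0000 + 0.4143·0.0000] = 0.0000
Node dd (S = 63.38): V_dd = 1/1.06·[0.5857·0.0000 + 0.4143·0.0000] = 0.0000
Node u (S = 202.5): V_u = 1/1.06·[0.5857·105.0176 + 0.4143·0.0000] = 58.0286
Node d (S = 97.5): V_d = 1/1.06·[0.5857·0.0000 + 0.4143·0.0000] = 0.0000
Node 0 (S = 150): V_0 = 1/1.06·[0.5857·58.0286 + 0.4143·0.0000] = 32.0643

$32.06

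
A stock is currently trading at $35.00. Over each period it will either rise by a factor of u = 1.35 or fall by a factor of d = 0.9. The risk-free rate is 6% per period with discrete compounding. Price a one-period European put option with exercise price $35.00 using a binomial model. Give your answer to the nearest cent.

$2.13

Risk-neutral probability p = (1 + 0.06 − 0.9)/(1.35 − 0.9) = 0.1600/0.4500 = 0.3556
Terminal stock prices: S_u = 47.25, S_d = 31.5
Terminal payoffs (K − S): max(-12.25, 0) = 0, max(3.5, 0) = 3.5
Node 0 (S = 35): V_0 = 1/1.06·[0.3556·0.0000 + 0.6444·3.5000] = 2.1279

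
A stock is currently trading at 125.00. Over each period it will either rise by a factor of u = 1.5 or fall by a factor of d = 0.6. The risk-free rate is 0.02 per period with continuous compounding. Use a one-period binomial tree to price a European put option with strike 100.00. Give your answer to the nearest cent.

Risk-neutral probability p = (e^0.02 − 0.6)/(1.5 − 0.6) = 0.4202/0.9000 = 0.4669
Terminal stock prices: S_u = 187.5, S_d = 75
Terminal payoffs (K − S): max(-87.5, 0) = 0, max(25, 0) = 25
Node 0 (S = 125): V_0 = e^(−0.02)·[0.4669·0.0000 + 0.5331·25.0000] = 13.0638

13.06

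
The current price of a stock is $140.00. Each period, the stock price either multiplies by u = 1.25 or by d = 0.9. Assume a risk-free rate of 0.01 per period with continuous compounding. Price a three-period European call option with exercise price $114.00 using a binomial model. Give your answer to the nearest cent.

$33.10

Risk-neutral probability p = (e^0.01 − 0.9)/(1.25 − 0.9) = 0.1101/0.3500 = 0.3144
Terminal stock prices: S_uuu = 273.4, S_uud = 196.9, S_udd = 141.8, S_ddd = 102.1
Terminal payoffs (S − K): max(159.4, 0) = 159.4, max(82.88, 0) = 82.88, max(27.75, 0) = 27.75, max(-11.94, 0) = 0
Node uu (S = 218.8): V_uu = e^(−0.01)·[0.3144·159.4375 + 0.6856·82.8750] = 105.8843
Node ud (S = 157.5): V_ud = e^(−0.01)·[0.3144·82.8750 + 0.6856·27.7500] = 44.6343
Node dd (S = 113.4): V_dd = e^(−0.01)·[0.3144·27.7500 + 0.6856·0.0000] = 8.6386
Node u (S = 175): V_u = e^(−0.01)·[0.3144·105.8843 + 0.6856·44.6343] = 63.2574
Node d (S = 126): V_d = e^(−0.01)·[0.3144·44.6343 + 0.6856·8.6386] = 19.7581
Node 0 (S = 140): V_0 = e^(−0.01)·[0.3144·63.2574 + 0.6856·19.7581] = 33.1029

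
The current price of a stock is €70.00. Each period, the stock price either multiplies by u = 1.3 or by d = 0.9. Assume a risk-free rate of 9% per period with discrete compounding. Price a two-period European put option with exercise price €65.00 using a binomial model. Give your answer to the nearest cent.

Risk-neutral probability p = (1 + 0.09 − 0.9)/(1.3 − 0.9) = 0.1900/0.4000 = 0.4750
Terminal stock prices: S_uu = 118.3, S_ud = 81.9, S_dd = 56.7
Terminal payoffs (K − S): max(-53.3, 0) = 0, max(-16.9, 0) = 0, max(8.3, 0) = 8.3
Node u (S = 91): V_u = 1/1.09·[0.4750·0.0000 + 0.5250·0.0000] = 0.0000
Node d (S = 63): V_d = 1/1.09·[0.4750·0.0000 + 0.5250·8.3000] = 3.9977
Node 0 (S = 70): V_0 = 1/1.09·[0.4750·0.0000 + 0.5250·3.9977] = 1.9255

€1.93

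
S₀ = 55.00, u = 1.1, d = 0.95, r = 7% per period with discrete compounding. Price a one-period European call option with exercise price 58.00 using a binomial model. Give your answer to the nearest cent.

1.87

Risk-neutral probability p = (1 + 0.07 − 0.95)/(1.1 − 0.95) = 0.1200/0.1500 = 0.8000
Terminal stock prices: S_u = 60.5, S_d = 52.25
Terminal payoffs (S − K): max(2.5, 0) = 2.5, max(-5.75, 0) = 0
Node 0 (S = 55): V_0 = 1/1.07·[0.8000·2.5000 + 0.2000·0.0000] = 1.8692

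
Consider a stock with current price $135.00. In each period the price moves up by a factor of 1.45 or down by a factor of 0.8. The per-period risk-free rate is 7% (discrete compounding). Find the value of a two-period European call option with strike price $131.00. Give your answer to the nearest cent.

$33.89

Risk-neutral probability p = (1 + 0.07 − 0.8)/(1.45 − 0.8) = 0.2700/0.6500 = 0.4154
Terminal stock prices: S_uu = 283.8, S_ud = 156.6, S_dd = 86.4
Terminal payoffs (S − K): max(152.8, 0) = 152.8, max(25.6, 0) = 25.6, max(-44.6, 0) = 0
Node u (S = 195.8): V_u = 1/1.07·[0.4154·152.8375 + 0.5846·25.6000] = 73.3201
Node d (S = 108): V_d = 1/1.07·[0.4154·25.6000 + 0.5846·0.0000] = 9.9382
Node 0 (S = 135): V_0 = 1/1.07·[0.4154·73.3201 + 0.5846·9.9382] = 33.8935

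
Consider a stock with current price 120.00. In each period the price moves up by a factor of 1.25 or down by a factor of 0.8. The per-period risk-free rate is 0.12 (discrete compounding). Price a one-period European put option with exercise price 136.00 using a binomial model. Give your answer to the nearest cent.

10.32

Risk-neutral probability p = (1 + 0.12 − 0.8)/(1.25 − 0.8) = 0.3200/0.4500 = 0.7111
Terminal stock prices: S_u = 150, S_d = 96
Terminal payoffs (K − S): max(-14, 0) = 0, max(40, 0) = 40
Node 0 (S = 120): V_0 = 1/1.12·[0.7111·0.0000 + 0.2889·40.0000] = 10.3175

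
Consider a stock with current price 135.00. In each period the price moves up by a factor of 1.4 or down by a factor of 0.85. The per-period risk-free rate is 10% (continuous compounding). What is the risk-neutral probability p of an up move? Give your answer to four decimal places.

Risk-neutral probability p = (e^0.1 − 0.85)/(1.4 − 0.85) = 0.2552/0.5500 = 0.4639

p = 0.4639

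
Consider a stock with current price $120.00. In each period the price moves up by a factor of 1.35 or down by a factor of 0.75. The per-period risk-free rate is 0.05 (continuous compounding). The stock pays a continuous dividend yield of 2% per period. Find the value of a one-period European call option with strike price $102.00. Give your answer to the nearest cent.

Per-period risk-free factor R = e^0.05 = 1.0513; dividend-adjusted growth = e^(0.05−0.02) = 1.0305.
Risk-neutral probability p = (1.0305 − 0.75)/(1.35 − 0.75) = 0.2805/0.6000 = 0.4674
Terminal stock prices: S_u = 162, S_d = 90
Terminal payoffs (S − K): max(60, 0) = 60, max(-12, 0) = 0
Node 0 (S = 120): V_0 = e^(−0.05)·[0.4674·60.0000 + 0.5326·0.0000] = 26.6777

$26.68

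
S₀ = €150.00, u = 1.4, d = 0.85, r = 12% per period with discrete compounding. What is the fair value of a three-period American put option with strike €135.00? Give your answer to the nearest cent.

€5.50

Risk-neutral probability p = (1 + 0.12 − 0.85)/(1.4 − 0.85) = 0.2700/0.5500 = 0.4909
Terminal stock prices: S_uuu = 411.6, S_uud = 249.9, S_udd = 151.7, S_ddd = 92.12
Terminal payoffs (K − S): max(-276.6, 0) = 0, max(-114.9, 0) = 0, max(-16.72, 0) = 0, max(42.88, 0) = 42.88
Node uu (S = 294): continuation = 1/1.12·[0.4909·0.0000 + 0.5091·0.0000] = 0.0000; exercise value = 0.0000 ≤ continuation, so V_uu = 0.0000
Node ud (S = 178.5): continuation = 1/1.12·[0.4909·0.0000 + 0.5091·0.0000] = 0.0000; exercise value = 0.0000 ≤ continuation, so V_ud = 0.0000
Node dd (S = 108.4): continuation = 1/1.12·[0.4909·0.0000 + 0.5091·42.8813] = 19.4915; exercise value = 26.6250 > continuation, so V_dd = 26.6250 (exercise)
Node u (S = 210): continuation = 1/1.12·[0.4909·0.0000 + 0.5091·0.0000] = 0.0000; exercise value = 0.0000 ≤ continuation, so V_u = 0.0000
Node d (S = 127.5): continuation = 1/1.12·[0.4909·0.0000 + 0.5091·26.6250] = 12.1023; exercise value = 7.5000 ≤ continuation, so V_d = 12.1023
Node 0 (S = 150): continuation = 1/1.12·[0.4909·0.0000 + 0.5091·12.1023] = 5.5010; exercise value = 0.0000 ≤ continuation, so V_0 = 5.5010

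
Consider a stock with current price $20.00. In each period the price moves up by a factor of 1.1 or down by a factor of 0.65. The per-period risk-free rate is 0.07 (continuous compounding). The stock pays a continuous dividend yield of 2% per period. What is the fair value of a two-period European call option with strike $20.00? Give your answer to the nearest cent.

$2.90

Per-period risk-free factor R = e^0.07 = 1.0725; dividend-adjusted growth = e^(0.07−0.02) = 1.0513.
Risk-neutral probability p = (1.0513 − 0.65)/(1.1 − 0.65) = 0.4013/0.4500 = 0.8917
Terminal stock prices: S_uu = 24.2, S_ud = 14.3, S_dd = 8.45
Terminal payoffs (S − K): max(4.2, 0) = 4.2, max(-5.7, 0) = 0, max(-11.55, 0) = 0
Node u (S = 22): V_u = e^(−0.07)·[0.8917·4.2000 + 0.1083·0.0000] = 3.4920
Node d (S = 13): V_d = e^(−0.07)·[0.8917·0.0000 + 0.1083·0.0000] = 0.0000
Node 0 (S = 20): V_0 = e^(−0.07)·[0.8917·3.4920 + 0.1083·0.0000] = 2.9033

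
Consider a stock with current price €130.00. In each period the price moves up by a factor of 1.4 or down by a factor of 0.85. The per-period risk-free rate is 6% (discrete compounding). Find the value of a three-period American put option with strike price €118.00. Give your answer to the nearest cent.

€8.19

Risk-neutral probability p = (1 + 0.06 − 0.85)/(1.4 − 0.85) = 0.2100/0.5500 = 0.3818
Terminal stock prices: S_uuu = 356.7, S_uud = 216.6, S_udd = 131.5, S_ddd = 79.84
Terminal payoffs (K − S): max(-238.7, 0) = 0, max(-98.58, 0) = 0, max(-13.49, 0) = 0, max(38.16, 0) = 38.16
Node uu (S = 254.8): continuation = 1/1.06·[0.3818·0.0000 + 0.6182·0.0000] = 0.0000; exercise value = 0.0000 ≤ continuation, so V_uu = 0.0000
Node ud (S = 154.7): continuation = 1/1.06·[0.3818·0.0000 + 0.6182·0.0000] = 0.0000; exercise value = 0.0000 ≤ continuation, so V_ud = 0.0000
Node dd (S = 93.92): continuation = 1/1.06·[0.3818·0.0000 + 0.6182·38.1638] = 22.2567; exercise value = 24.0750 > continuation, so V_dd = 24.0750 (exercise)
Node u (S = 182): continuation = 1/1.06·[0.3818·0.0000 + 0.6182·0.0000] = 0.0000; exercise value = 0.0000 ≤ continuation, so V_u = 0.0000
Node d (S = 110.5): continuation = 1/1.06·[0.3818·0.0000 + 0.6182·24.0750] = 14.0403; exercise value = 7.5000 ≤ continuation, so V_d = 14.0403
Node 0 (S = 130): continuation = 1/1.06·[0.3818·0.0000 + 0.6182·14.0403] = 8.1882; exercise value = 0.0000 ≤ continuation, so V_0 = 8.1882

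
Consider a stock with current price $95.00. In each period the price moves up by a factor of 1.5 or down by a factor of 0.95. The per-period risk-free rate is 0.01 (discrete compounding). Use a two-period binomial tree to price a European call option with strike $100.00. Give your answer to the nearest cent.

Risk-neutral probability p = (1 + 0.01 − 0.95)/(1.5 − 0.95) = 0.0600/0.5500 = 0.1091
Terminal stock prices: S_uu = 213.8, S_ud = 135.4, S_dd = 85.74
Terminal payoffs (S − K): max(113.8, 0) = 113.8, max(35.38, 0) = 35.38, max(-14.26, 0) = 0
Node u (S = 142.5): V_u = 1/1.01·[0.1091·113.7500 + 0.8909·35.3750] = 43.4901
Node d (S = 90.25): V_d = 1/1.01·[0.1091·35.3750 + 0.8909·0.0000] = 3.8209
Node 0 (S = 95): V_0 = 1/1.01·[0.1091·43.4901 + 0.8909·3.8209] = 8.0678

$8.07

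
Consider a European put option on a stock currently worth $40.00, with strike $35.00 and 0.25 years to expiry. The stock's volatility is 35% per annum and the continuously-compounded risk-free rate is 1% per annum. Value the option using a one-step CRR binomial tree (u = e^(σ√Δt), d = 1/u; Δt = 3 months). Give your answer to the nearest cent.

CRR parameters: u = e^(σ√Δt) = e^(0.35·√0.25) = 1.1912, d = 1/u = 0.8395
Per-period rate: rΔt = 0.01·0.25 = 0.0025, so R = e^0.0025 = 1.0025
Risk-neutral probability p = (e^0.0025 − 0.8395)/(1.1912 − 0.8395) = 0.1630/0.3518 = 0.4635
Terminal stock prices: S_u = 47.65, S_d = 33.58
Terminal payoffs (K − S): max(-12.65, 0) = 0, max(1.422, 0) = 1.422
Node 0 (S = 40): V_0 = e^(−0.0025)·[0.4635·0.0000 + 0.5365·1.4217] = 0.7609

$0.76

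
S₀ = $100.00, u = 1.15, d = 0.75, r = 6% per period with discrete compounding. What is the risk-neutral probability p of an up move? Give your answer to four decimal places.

Risk-neutral probability p = (1 + 0.06 − 0.75)/(1.15 − 0.75) = 0.3100/0.4000 = 0.7750

p = 0.7750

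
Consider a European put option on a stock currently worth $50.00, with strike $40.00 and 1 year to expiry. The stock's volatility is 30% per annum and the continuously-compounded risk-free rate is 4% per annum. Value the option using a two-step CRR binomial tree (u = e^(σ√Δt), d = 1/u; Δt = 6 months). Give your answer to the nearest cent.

CRR parameters: u = e^(σ√Δt) = e^(0.3·√0.5) = 1.2363, d = 1/u = 0.8089
Per-period rate: rΔt = 0.04·0.5 = 0.02, so R = e^0.02 = 1.0202
Risk-neutral probability p = (e^0.02 − 0.8089)/(1.2363 − 0.8089) = 0.2113/0.4275 = 0.4944
Terminal stock prices: S_uu = 76.42, S_ud = 50, S_dd = 32.71
Terminal payoffs (K − S): max(-36.42, 0) = 0, max(-10, 0) = 0, max(7.287, 0) = 7.287
Node u (S = 61.82): V_u = e^(−0.02)·[0.4944·0.0000 + 0.5056·0.0000] = 0.0000
Node d (S = 40.44): V_d = e^(−0.02)·[0.4944·0.0000 + 0.5056·7.2874] = 3.6114
Node 0 (S = 50): V_0 = e^(−0.02)·[0.4944·0.0000 + 0.5056·3.6114] = 1.7897

$1.79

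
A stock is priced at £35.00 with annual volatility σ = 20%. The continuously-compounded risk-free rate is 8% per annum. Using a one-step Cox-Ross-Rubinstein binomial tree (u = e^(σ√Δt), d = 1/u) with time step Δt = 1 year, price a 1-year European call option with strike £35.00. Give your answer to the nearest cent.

£4.70

CRR parameters: u = e^(σ√Δt) = e^(0.2·√1) = 1.2214, d = 1/u = 0.8187
Per-period rate: rΔt = 0.08·1 = 0.08, so R = e^0.08 = 1.0833
Risk-neutral probability p = (e^0.08 − 0.8187)/(1.2214 − 0.8187) = 0.2646/0.4027 = 0.6570
Terminal stock prices: S_u = 42.75, S_d = 28.66
Terminal payoffs (S − K): max(7.749, 0) = 7.749, max(-6.344, 0) = 0
Node 0 (S = 35): V_0 = e^(−0.08)·[0.6570·7.7491 + 0.3430·0.0000] = 4.6997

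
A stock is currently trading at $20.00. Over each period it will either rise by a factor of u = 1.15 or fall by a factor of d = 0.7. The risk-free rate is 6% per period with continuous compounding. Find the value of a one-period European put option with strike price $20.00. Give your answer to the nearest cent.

$1.11

Risk-neutral probability p = (e^0.06 − 0.7)/(1.15 − 0.7) = 0.3618/0.4500 = 0.8041
Terminal stock prices: S_u = 23, S_d = 14
Terminal payoffs (K − S): max(-3, 0) = 0, max(6, 0) = 6
Node 0 (S = 20): V_0 = e^(−0.06)·[0.8041·0.0000 + 0.1959·6.0000] = 1.1071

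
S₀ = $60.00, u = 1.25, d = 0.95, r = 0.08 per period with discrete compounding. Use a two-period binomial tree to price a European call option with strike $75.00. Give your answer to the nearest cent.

Risk-neutral probability p = (1 + 0.08 − 0.95)/(1.25 − 0.95) = 0.1300/0.3000 = 0.4333
Terminal stock prices: S_uu = 93.75, S_ud = 71.25, S_dd = 54.15
Terminal payoffs (S − K): max(18.75, 0) = 18.75, max(-3.75, 0) = 0, max(-20.85, 0) = 0
Node u (S = 75): V_u = 1/1.08·[0.4333·18.7500 + 0.5667·0.0000] = 7.5231
Node d (S = 57): V_d = 1/1.08·[0.4333·0.0000 + 0.5667·0.0000] = 0.0000
Node 0 (S = 60): V_0 = 1/1.08·[0.4333·7.5231 + 0.5667·0.0000] = 3.0185

$3.02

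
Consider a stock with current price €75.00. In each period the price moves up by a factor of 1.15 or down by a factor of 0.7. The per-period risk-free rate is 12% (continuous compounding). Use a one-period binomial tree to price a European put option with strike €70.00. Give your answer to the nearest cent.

€0.78

Risk-neutral probability p = (e^0.12 − 0.7)/(1.15 − 0.7) = 0.4275/0.4500 = 0.9500
Terminal stock prices: S_u = 86.25, S_d = 52.5
Terminal payoffs (K − S): max(-16.25, 0) = 0, max(17.5, 0) = 17.5
Node 0 (S = 75): V_0 = e^(−0.12)·[0.9500·0.0000 + 0.0500·17.5000] = 0.7762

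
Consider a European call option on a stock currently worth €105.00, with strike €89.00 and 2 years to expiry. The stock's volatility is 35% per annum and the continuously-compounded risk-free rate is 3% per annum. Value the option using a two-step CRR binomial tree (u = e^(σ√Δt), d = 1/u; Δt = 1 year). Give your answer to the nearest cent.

€31.46

CRR parameters: u = e^(σ√Δt) = e^(0.35·√1) = 1.4191, d = 1/u = 0.7047
Per-period rate: rΔt = 0.03·1 = 0.03, so R = e^0.03 = 1.0305
Risk-neutral probability p = (e^0.03 − 0.7047)/(1.4191 − 0.7047) = 0.3258/0.7144 = 0.4560
Terminal stock prices: S_uu = 211.4, S_ud = 105, S_dd = 52.14
Terminal payoffs (S − K): max(122.4, 0) = 122.4, max(16, 0) = 16, max(-36.86, 0) = 0
Node u (S = 149): V_u = e^(−0.03)·[0.4560·122.4440 + 0.5440·16.0000] = 62.6324
Node d (S = 73.99): V_d = e^(−0.03)·[0.4560·16.0000 + 0.5440·0.0000] = 7.0806
Node 0 (S = 105): V_0 = e^(−0.03)·[0.4560·62.6324 + 0.5440·7.0806] = 31.4550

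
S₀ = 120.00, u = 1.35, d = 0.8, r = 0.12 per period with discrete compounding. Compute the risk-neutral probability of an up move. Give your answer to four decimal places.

p = 0.5818

Risk-neutral probability p = (1 + 0.12 − 0.8)/(1.35 − 0.8) = 0.3200/0.5500 = 0.5818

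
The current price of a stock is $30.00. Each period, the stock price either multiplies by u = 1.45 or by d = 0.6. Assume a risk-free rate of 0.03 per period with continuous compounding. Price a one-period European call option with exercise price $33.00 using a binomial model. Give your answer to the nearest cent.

Risk-neutral probability p = (e^0.03 − 0.6)/(1.45 − 0.6) = 0.4305/0.8500 = 0.5064
Terminal stock prices: S_u = 43.5, S_d = 18
Terminal payoffs (S − K): max(10.5, 0) = 10.5, max(-15, 0) = 0
Node 0 (S = 30): V_0 = e^(−0.03)·[0.5064·10.5000 + 0.4936·0.0000] = 5.1602

$5.16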